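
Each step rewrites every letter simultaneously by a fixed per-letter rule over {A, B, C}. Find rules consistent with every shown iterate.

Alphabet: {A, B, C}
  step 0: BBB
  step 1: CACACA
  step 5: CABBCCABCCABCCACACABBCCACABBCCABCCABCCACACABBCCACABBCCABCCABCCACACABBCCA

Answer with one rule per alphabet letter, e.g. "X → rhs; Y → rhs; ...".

A->CCA, B->CA, C->B

  step 0 ⇒ step 1: BBB ⇒ CA·CA·CA
    B ↦ CA
    A ↦ CCA  (constrained at step 1)
    C ↦ B  (constrained at step 1)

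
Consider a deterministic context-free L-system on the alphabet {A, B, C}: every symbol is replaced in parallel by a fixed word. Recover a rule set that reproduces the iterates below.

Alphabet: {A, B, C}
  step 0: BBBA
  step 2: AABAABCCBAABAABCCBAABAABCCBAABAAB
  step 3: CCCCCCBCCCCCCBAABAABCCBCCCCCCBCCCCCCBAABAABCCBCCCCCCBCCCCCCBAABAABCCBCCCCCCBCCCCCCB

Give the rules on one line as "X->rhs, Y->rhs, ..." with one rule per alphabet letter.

  step 2 ⇒ step 3: AABAABCCBAABAABCCBAABAABCCBAABAAB ⇒ CC·CC·CCB·CC·CC·CCB·AAB·AAB·CCB·CC·CC·CCB·CC·CC·CCB·AAB·AAB·CCB·CC·CC·CCB·CC·CC·CCB·AAB·AAB·CCB·CC·CC·CCB·CC·CC·CCB
    A ↦ CC
    B ↦ CCB
    C ↦ AAB

A->CC, B->CCB, C->AAB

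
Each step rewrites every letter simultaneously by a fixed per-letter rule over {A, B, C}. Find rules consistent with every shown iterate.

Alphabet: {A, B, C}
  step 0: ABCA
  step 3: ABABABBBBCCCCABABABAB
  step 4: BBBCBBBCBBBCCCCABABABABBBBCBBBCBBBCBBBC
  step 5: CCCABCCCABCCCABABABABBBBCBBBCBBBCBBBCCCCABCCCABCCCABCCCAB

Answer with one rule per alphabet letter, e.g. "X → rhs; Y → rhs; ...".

  step 4 ⇒ step 5: BBBCBBBCBBBCCCCABABABABBBBCBBBCBBBCBBBC ⇒ C·C·C·AB·C·C·C·AB·C·C·C·AB·AB·AB·AB·BBB·C·BBB·C·BBB·C·BBB·C·C·C·C·AB·C·C·C·AB·C·C·C·AB·C·C·C·AB
    A ↦ BBB
    B ↦ C
    C ↦ AB

A->BBB, B->C, C->AB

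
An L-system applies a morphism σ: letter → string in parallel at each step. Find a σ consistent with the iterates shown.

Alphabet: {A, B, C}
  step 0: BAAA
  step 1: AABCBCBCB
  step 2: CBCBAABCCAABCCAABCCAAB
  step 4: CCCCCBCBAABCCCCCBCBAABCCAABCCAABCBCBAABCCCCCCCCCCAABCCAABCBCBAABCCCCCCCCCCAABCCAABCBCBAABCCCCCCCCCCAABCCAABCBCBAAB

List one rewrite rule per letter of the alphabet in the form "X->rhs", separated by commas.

  step 1 ⇒ step 2: AABCBCBCB ⇒ CB·CB·AAB·CC·AAB·CC·AAB·CC·AAB
    A ↦ CB
    B ↦ AAB
    C ↦ CC

A->CB, B->AAB, C->CC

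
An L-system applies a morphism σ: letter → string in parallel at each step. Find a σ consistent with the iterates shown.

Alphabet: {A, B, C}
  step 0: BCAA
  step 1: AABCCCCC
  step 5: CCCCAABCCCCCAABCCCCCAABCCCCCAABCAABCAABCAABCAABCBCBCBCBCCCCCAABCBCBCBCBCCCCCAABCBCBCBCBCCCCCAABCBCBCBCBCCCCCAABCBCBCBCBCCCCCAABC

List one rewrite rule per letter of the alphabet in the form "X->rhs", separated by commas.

  step 0 ⇒ step 1: BCAA ⇒ AA·BC·CC·CC
    A ↦ CC
    B ↦ AA
    C ↦ BC

A->CC, B->AA, C->BC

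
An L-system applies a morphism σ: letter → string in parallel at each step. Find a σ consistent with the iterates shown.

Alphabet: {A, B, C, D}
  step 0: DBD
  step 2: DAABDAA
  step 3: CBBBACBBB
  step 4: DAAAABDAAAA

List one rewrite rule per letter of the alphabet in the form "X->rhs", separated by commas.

A->B, B->A, C->DA, D->CB

  step 3 ⇒ step 4: CBBBACBBB ⇒ DA·A·A·A·B·DA·A·A·A
    A ↦ B
    B ↦ A
    C ↦ DA
  step 2 ⇒ step 3: DAABDAA ⇒ CB·B·B·A·CB·B·B
    D ↦ CB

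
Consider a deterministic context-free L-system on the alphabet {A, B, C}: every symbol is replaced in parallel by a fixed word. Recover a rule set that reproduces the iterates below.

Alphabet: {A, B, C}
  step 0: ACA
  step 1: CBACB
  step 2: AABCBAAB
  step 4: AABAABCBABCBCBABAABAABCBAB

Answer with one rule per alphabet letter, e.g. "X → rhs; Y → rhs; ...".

A->CB, B->AB, C->A

  step 1 ⇒ step 2: CBACB ⇒ A·AB·CB·A·AB
    A ↦ CB
    B ↦ AB
    C ↦ A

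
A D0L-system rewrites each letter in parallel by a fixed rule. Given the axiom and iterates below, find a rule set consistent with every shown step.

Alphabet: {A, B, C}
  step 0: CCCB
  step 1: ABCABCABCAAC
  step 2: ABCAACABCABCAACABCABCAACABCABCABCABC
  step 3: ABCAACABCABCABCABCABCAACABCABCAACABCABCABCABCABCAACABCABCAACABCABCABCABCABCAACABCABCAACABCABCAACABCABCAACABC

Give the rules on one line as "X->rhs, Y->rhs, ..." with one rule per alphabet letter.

  step 2 ⇒ step 3: ABCAACABCABCAACABCABCAACABCABCABCABC ⇒ ABC·AAC·ABC·ABC·ABC·ABC·ABC·AAC·ABC·ABC·AAC·ABC·ABC·ABC·ABC·ABC·AAC·ABC·ABC·AAC·ABC·ABC·ABC·ABC·ABC·AAC·ABC·ABC·AAC·ABC·ABC·AAC·ABC·ABC·AAC·ABC
    A ↦ ABC
    B ↦ AAC
    C ↦ ABC

A->ABC, B->AAC, C->ABC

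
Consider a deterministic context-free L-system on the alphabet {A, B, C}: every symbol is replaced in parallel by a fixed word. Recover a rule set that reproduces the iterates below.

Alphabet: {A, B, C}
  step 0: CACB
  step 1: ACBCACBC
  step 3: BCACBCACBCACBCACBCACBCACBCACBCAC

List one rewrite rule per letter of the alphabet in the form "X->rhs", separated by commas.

A->BC, B->BC, C->AC

  step 0 ⇒ step 1: CACB ⇒ AC·BC·AC·BC
    A ↦ BC
    B ↦ BC
    C ↦ AC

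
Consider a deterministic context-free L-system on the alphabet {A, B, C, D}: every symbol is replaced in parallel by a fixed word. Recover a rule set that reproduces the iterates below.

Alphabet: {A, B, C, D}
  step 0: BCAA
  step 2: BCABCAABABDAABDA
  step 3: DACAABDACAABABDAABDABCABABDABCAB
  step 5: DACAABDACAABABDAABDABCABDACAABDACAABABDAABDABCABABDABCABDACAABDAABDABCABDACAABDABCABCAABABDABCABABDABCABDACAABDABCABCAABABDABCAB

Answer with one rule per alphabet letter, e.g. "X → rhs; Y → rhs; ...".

  step 2 ⇒ step 3: BCABCAABABDAABDA ⇒ DA·CA·AB·DA·CA·AB·AB·DA·AB·DA·BC·AB·AB·DA·BC·AB
    A ↦ AB
    B ↦ DA
    C ↦ CA
    D ↦ BC

A->AB, B->DA, C->CA, D->BC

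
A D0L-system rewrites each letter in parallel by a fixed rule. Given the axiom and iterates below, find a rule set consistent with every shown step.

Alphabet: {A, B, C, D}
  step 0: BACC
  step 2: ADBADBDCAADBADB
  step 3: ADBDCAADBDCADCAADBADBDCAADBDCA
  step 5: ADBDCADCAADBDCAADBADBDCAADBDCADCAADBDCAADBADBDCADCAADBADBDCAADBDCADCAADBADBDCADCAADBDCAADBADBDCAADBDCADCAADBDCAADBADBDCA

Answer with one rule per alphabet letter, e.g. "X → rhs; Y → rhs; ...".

A->ADB, B->A, C->A, D->DC

  step 2 ⇒ step 3: ADBADBDCAADBADB ⇒ ADB·DC·A·ADB·DC·A·DC·A·ADB·ADB·DC·A·ADB·DC·A
    A ↦ ADB
    B ↦ A
    C ↦ A
    D ↦ DC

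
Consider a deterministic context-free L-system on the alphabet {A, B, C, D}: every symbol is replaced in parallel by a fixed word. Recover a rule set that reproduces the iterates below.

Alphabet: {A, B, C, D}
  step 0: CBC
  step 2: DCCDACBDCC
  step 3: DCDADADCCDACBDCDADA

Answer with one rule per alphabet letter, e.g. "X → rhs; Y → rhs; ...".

  step 2 ⇒ step 3: DCCDACBDCC ⇒ DC·DA·DA·DC·C·DA·CB·DC·DA·DA
    A ↦ C
    B ↦ CB
    C ↦ DA
    D ↦ DC

A->C, B->CB, C->DA, D->DC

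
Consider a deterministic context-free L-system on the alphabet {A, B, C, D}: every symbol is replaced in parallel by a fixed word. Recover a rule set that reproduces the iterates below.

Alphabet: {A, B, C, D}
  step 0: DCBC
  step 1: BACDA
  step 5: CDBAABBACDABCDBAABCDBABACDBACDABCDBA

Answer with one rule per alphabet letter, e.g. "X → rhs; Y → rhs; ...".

  step 0 ⇒ step 1: DCBC ⇒ B·A·CD·A
    B ↦ CD
    C ↦ A
    D ↦ B
    A ↦ BA  (constrained at step 1)

A->BA, B->CD, C->A, D->B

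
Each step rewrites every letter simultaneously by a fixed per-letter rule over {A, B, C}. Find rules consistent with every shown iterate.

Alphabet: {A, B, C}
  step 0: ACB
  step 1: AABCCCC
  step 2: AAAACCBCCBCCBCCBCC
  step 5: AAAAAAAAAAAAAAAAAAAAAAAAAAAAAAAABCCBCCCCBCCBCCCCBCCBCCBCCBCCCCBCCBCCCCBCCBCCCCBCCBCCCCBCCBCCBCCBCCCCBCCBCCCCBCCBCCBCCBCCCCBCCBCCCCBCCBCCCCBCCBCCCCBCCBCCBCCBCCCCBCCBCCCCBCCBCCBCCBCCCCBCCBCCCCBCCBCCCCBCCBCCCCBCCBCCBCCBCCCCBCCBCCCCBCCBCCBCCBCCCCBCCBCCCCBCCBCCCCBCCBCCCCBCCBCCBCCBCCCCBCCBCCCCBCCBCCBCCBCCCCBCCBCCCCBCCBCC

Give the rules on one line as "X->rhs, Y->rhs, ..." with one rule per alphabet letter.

  step 1 ⇒ step 2: AABCCCC ⇒ AA·AA·CC·BCC·BCC·BCC·BCC
    A ↦ AA
    B ↦ CC
    C ↦ BCC

A->AA, B->CC, C->BCC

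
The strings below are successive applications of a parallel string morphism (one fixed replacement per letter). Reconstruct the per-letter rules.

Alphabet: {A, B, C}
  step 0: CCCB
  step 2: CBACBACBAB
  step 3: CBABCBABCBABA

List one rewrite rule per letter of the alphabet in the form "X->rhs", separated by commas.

A->B, B->A, C->CB

  step 2 ⇒ step 3: CBACBACBAB ⇒ CB·A·B·CB·A·B·CB·A·B·A
    A ↦ B
    B ↦ A
    C ↦ CB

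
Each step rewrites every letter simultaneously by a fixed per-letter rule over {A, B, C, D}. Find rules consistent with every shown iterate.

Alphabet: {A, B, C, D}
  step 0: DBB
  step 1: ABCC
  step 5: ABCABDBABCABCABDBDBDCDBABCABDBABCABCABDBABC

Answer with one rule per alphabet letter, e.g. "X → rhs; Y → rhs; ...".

  step 0 ⇒ step 1: DBB ⇒ AB·C·C
    B ↦ C
    D ↦ AB
    A ↦ DBD  (constrained at step 1)
    C ↦ DB  (constrained at step 1)

A->DBD, B->C, C->DB, D->AB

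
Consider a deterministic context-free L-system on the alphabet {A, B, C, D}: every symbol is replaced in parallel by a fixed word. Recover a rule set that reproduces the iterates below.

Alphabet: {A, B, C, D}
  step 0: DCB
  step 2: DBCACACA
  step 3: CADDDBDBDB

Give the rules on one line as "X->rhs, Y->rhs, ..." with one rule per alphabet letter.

  step 2 ⇒ step 3: DBCACACA ⇒ CA·DD·D·B·D·B·D·B
    A ↦ B
    B ↦ DD
    C ↦ D
    D ↦ CA

A->B, B->DD, C->D, D->CA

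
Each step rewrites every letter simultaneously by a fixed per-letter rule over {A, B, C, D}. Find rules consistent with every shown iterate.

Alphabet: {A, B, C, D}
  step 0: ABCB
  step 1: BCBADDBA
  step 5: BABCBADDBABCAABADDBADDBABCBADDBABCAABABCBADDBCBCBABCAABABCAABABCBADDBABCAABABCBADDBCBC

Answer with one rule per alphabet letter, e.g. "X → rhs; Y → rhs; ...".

  step 0 ⇒ step 1: ABCB ⇒ BC·BA·DD·BA
    A ↦ BC
    B ↦ BA
    C ↦ DD
    D ↦ A  (constrained at step 1)

A->BC, B->BA, C->DD, D->A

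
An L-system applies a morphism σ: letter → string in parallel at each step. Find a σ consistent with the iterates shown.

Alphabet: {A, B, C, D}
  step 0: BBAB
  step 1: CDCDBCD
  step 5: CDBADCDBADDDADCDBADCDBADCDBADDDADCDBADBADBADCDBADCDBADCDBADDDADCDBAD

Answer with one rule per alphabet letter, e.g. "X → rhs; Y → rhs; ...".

A->B, B->CD, C->DD, D->AD

  step 0 ⇒ step 1: BBAB ⇒ CD·CD·B·CD
    A ↦ B
    B ↦ CD
    C ↦ DD  (constrained at step 1)
    D ↦ AD  (constrained at step 1)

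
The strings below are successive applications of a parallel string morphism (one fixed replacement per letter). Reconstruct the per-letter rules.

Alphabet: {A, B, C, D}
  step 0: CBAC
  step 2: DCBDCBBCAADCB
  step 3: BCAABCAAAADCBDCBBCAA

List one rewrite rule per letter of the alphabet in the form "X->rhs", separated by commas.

A->DCB, B->A, C->A, D->BC

  step 2 ⇒ step 3: DCBDCBBCAADCB ⇒ BC·A·A·BC·A·A·A·A·DCB·DCB·BC·A·A
    A ↦ DCB
    B ↦ A
    C ↦ A
    D ↦ BC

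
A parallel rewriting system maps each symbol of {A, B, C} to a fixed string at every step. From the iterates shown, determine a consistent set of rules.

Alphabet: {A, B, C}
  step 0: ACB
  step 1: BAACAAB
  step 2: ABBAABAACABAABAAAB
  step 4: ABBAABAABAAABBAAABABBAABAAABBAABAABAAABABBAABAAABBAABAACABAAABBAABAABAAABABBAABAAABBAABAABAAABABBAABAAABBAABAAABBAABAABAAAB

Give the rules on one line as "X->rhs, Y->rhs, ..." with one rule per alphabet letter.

  step 1 ⇒ step 2: BAACAAB ⇒ AB·BAA·BAA·CA·BAA·BAA·AB
    A ↦ BAA
    B ↦ AB
    C ↦ CA

A->BAA, B->AB, C->CA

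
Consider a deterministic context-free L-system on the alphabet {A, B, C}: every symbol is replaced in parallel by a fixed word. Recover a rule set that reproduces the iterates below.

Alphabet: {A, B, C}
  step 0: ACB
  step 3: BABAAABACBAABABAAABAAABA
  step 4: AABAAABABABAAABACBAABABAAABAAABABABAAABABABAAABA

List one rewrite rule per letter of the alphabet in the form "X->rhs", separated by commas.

  step 3 ⇒ step 4: BABAAABACBAABABAAABAAABA ⇒ AA·BA·AA·BA·BA·BA·AA·BA·CB·AA·BA·BA·AA·BA·AA·BA·BA·BA·AA·BA·BA·BA·AA·BA
    A ↦ BA
    B ↦ AA
    C ↦ CB

A->BA, B->AA, C->CB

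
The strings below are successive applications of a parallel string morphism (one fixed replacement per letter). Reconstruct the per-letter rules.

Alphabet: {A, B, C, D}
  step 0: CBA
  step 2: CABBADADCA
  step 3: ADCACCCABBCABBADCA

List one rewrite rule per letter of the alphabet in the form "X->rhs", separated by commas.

A->CA, B->C, C->AD, D->BB

  step 2 ⇒ step 3: CABBADADCA ⇒ AD·CA·C·C·CA·BB·CA·BB·AD·CA
    A ↦ CA
    B ↦ C
    C ↦ AD
    D ↦ BB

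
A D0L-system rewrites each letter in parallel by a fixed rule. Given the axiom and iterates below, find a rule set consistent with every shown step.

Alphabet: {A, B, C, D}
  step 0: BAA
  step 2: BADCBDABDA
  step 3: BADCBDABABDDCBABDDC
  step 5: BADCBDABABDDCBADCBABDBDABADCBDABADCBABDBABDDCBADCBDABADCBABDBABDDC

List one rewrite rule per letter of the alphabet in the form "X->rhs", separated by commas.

  step 2 ⇒ step 3: BADCBDABDA ⇒ BA·DC·BD·A·BA·BD·DC·BA·BD·DC
    A ↦ DC
    B ↦ BA
    C ↦ A
    D ↦ BD

A->DC, B->BA, C->A, D->BD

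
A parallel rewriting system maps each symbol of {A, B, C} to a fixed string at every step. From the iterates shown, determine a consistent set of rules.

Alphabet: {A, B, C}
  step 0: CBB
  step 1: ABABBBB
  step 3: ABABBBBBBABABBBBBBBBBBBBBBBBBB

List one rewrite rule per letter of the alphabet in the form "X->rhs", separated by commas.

A->CB, B->BB, C->ABA

  step 0 ⇒ step 1: CBB ⇒ ABA·BB·BB
    B ↦ BB
    C ↦ ABA
    A ↦ CB  (constrained at step 1)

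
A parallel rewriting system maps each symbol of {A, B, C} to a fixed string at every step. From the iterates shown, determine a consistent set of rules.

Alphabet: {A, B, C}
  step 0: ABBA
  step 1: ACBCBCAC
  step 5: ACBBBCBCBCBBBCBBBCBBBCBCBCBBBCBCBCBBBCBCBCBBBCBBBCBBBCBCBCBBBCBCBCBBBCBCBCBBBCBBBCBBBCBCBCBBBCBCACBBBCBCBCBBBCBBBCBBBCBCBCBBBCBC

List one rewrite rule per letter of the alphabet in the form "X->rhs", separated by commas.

A->AC, B->BC, C->BB

  step 0 ⇒ step 1: ABBA ⇒ AC·BC·BC·AC
    A ↦ AC
    B ↦ BC
    C ↦ BB  (constrained at step 1)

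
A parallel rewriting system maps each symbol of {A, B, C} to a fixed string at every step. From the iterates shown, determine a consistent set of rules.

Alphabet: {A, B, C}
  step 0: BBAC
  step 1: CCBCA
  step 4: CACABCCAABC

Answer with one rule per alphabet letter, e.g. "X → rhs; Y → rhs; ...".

  step 0 ⇒ step 1: BBAC ⇒ C·C·BC·A
    A ↦ BC
    B ↦ C
    C ↦ A

A->BC, B->C, C->A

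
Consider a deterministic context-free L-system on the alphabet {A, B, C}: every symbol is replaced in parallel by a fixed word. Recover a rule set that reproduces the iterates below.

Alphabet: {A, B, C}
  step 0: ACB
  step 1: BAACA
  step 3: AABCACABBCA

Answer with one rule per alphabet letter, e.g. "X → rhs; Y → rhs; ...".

  step 0 ⇒ step 1: ACB ⇒ B·AA·CA
    A ↦ B
    B ↦ CA
    C ↦ AA

A->B, B->CA, C->AA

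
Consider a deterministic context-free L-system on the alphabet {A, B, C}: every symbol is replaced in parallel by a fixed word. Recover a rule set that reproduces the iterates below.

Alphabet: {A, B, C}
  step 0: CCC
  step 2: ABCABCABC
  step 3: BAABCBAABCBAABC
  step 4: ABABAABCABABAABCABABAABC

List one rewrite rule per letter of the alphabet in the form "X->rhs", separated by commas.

A->BA, B->A, C->BC

  step 3 ⇒ step 4: BAABCBAABCBAABC ⇒ A·BA·BA·A·BC·A·BA·BA·A·BC·A·BA·BA·A·BC
    A ↦ BA
    B ↦ A
    C ↦ BC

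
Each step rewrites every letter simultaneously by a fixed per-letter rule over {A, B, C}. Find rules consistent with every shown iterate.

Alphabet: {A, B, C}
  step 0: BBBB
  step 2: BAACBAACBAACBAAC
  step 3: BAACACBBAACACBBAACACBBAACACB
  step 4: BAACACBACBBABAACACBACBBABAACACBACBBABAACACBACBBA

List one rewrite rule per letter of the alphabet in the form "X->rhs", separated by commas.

  step 3 ⇒ step 4: BAACACBBAACACBBAACACBBAACACB ⇒ BA·AC·AC·B·AC·B·BA·BA·AC·AC·B·AC·B·BA·BA·AC·AC·B·AC·B·BA·BA·AC·AC·B·AC·B·BA
    A ↦ AC
    B ↦ BA
    C ↦ B

A->AC, B->BA, C->B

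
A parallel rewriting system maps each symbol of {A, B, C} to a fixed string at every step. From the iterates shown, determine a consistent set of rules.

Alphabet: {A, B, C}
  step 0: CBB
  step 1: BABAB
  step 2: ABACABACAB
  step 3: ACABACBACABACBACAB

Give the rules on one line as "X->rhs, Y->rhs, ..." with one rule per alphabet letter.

  step 2 ⇒ step 3: ABACABACAB ⇒ AC·AB·AC·B·AC·AB·AC·B·AC·AB
    A ↦ AC
    B ↦ AB
    C ↦ B

A->AC, B->AB, C->B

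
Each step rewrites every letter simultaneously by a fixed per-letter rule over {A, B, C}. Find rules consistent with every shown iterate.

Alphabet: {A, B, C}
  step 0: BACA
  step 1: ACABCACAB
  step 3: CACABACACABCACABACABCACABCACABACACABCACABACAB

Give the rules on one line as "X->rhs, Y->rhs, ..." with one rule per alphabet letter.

A->CAB, B->A, C->CA

  step 0 ⇒ step 1: BACA ⇒ A·CAB·CA·CAB
    A ↦ CAB
    B ↦ A
    C ↦ CA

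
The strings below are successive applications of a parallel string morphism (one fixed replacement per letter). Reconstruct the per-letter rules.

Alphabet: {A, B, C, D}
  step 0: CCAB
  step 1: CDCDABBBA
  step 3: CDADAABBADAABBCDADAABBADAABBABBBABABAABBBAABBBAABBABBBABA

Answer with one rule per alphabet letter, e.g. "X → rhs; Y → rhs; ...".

  step 0 ⇒ step 1: CCAB ⇒ CD·CD·ABB·BA
    A ↦ ABB
    B ↦ BA
    C ↦ CD
    D ↦ ADA  (constrained at step 1)

A->ABB, B->BA, C->CD, D->ADA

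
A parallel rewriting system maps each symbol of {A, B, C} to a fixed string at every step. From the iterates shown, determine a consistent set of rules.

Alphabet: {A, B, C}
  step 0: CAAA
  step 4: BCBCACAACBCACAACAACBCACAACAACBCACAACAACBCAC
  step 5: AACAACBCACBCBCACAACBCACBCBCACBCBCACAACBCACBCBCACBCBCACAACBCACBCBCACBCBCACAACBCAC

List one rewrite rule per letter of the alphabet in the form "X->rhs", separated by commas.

A->BC, B->A, C->AC

  step 4 ⇒ step 5: BCBCACAACBCACAACAACBCACAACAACBCACAACAACBCAC ⇒ A·AC·A·AC·BC·AC·BC·BC·AC·A·AC·BC·AC·BC·BC·AC·BC·BC·AC·A·AC·BC·AC·BC·BC·AC·BC·BC·AC·A·AC·BC·AC·BC·BC·AC·BC·BC·AC·A·AC·BC·AC
    A ↦ BC
    B ↦ A
    C ↦ AC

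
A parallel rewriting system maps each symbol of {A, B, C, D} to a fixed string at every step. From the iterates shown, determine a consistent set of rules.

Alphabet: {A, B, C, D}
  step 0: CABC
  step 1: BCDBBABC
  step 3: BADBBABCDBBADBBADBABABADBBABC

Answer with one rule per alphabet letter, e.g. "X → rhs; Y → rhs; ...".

  step 0 ⇒ step 1: CABC ⇒ BC·DB·BA·BC
    A ↦ DB
    B ↦ BA
    C ↦ BC
    D ↦ A  (constrained at step 1)

A->DB, B->BA, C->BC, D->A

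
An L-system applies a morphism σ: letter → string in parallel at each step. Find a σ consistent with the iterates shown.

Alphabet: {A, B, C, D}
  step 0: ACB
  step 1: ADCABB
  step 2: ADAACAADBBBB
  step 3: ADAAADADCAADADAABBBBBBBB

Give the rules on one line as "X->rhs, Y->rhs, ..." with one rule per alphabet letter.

  step 2 ⇒ step 3: ADAACAADBBBB ⇒ AD·AA·AD·AD·CA·AD·AD·AA·BB·BB·BB·BB
    A ↦ AD
    B ↦ BB
    C ↦ CA
    D ↦ AA

A->AD, B->BB, C->CA, D->AA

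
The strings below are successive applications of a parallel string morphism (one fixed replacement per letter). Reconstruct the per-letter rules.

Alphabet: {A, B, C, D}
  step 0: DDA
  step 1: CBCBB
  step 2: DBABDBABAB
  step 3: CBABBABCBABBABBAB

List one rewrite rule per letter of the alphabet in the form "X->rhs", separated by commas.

A->B, B->AB, C->DB, D->CB

  step 2 ⇒ step 3: DBABDBABAB ⇒ CB·AB·B·AB·CB·AB·B·AB·B·AB
    A ↦ B
    B ↦ AB
    D ↦ CB
  step 1 ⇒ step 2: CBCBB ⇒ DB·AB·DB·AB·AB
    C ↦ DB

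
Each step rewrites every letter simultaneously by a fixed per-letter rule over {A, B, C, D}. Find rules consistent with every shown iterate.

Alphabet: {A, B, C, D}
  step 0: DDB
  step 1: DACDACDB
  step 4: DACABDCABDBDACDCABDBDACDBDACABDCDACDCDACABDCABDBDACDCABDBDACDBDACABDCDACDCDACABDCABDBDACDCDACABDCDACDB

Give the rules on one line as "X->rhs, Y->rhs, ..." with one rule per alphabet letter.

  step 0 ⇒ step 1: DDB ⇒ DAC·DAC·DB
    B ↦ DB
    D ↦ DAC
    A ↦ AB  (constrained at step 1)
    C ↦ DC  (constrained at step 1)

A->AB, B->DB, C->DC, D->DAC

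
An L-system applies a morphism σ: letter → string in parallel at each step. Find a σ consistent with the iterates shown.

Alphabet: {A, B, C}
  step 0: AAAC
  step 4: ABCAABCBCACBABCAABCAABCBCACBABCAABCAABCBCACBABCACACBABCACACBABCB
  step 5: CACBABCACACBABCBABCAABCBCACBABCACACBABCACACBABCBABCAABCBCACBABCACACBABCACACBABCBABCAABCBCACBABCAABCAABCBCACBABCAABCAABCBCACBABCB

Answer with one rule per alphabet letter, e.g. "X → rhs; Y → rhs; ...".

  step 4 ⇒ step 5: ABCAABCBCACBABCAABCAABCBCACBABCAABCAABCBCACBABCACACBABCACACBABCB ⇒ CA·CB·AB·CA·CA·CB·AB·CB·AB·CA·AB·CB·CA·CB·AB·CA·CA·CB·AB·CA·CA·CB·AB·CB·AB·CA·AB·CB·CA·CB·AB·CA·CA·CB·AB·CA·CA·CB·AB·CB·AB·CA·AB·CB·CA·CB·AB·CA·AB·CA·AB·CB·CA·CB·AB·CA·AB·CA·AB·CB·CA·CB·AB·CB
    A ↦ CA
    B ↦ CB
    C ↦ AB

A->CA, B->CB, C->AB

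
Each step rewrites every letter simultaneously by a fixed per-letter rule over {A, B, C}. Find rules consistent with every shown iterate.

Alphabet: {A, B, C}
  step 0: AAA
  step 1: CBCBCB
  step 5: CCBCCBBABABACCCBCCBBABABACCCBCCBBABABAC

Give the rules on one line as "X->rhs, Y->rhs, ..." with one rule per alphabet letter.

A->CB, B->C, C->BA

  step 0 ⇒ step 1: AAA ⇒ CB·CB·CB
    A ↦ CB
    B ↦ C  (constrained at step 1)
    C ↦ BA  (constrained at step 1)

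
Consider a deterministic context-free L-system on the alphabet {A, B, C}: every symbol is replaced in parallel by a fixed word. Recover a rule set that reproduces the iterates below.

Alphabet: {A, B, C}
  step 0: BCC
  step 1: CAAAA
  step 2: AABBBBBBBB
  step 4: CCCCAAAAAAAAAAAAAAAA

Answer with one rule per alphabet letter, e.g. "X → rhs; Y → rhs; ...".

A->BB, B->C, C->AA

  step 1 ⇒ step 2: CAAAA ⇒ AA·BB·BB·BB·BB
    A ↦ BB
    C ↦ AA
  step 0 ⇒ step 1: BCC ⇒ C·AA·AA
    B ↦ C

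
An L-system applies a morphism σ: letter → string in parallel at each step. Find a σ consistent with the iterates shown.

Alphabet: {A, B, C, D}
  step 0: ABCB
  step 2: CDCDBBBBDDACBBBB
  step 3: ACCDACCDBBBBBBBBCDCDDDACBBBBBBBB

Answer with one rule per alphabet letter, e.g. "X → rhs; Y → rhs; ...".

A->DD, B->BB, C->AC, D->CD

  step 2 ⇒ step 3: CDCDBBBBDDACBBBB ⇒ AC·CD·AC·CD·BB·BB·BB·BB·CD·CD·DD·AC·BB·BB·BB·BB
    A ↦ DD
    B ↦ BB
    C ↦ AC
    D ↦ CD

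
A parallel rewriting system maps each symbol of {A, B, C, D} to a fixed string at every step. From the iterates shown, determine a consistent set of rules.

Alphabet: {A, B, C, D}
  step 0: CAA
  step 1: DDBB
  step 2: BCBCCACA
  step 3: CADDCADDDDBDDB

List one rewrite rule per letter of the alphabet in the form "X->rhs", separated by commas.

A->B, B->CA, C->DD, D->BC

  step 2 ⇒ step 3: BCBCCACA ⇒ CA·DD·CA·DD·DD·B·DD·B
    A ↦ B
    B ↦ CA
    C ↦ DD
  step 1 ⇒ step 2: DDBB ⇒ BC·BC·CA·CA
    D ↦ BC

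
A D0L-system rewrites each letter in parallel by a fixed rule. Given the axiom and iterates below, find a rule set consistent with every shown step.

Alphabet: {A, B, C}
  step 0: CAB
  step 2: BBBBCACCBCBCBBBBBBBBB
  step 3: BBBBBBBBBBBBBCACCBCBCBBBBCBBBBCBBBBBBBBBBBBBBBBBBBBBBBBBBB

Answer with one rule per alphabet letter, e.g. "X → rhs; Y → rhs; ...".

  step 2 ⇒ step 3: BBBBCACCBCBCBBBBBBBBB ⇒ BBB·BBB·BBB·BBB·BC·ACC·BC·BC·BBB·BC·BBB·BC·BBB·BBB·BBB·BBB·BBB·BBB·BBB·BBB·BBB
    A ↦ ACC
    B ↦ BBB
    C ↦ BC

A->ACC, B->BBB, C->BC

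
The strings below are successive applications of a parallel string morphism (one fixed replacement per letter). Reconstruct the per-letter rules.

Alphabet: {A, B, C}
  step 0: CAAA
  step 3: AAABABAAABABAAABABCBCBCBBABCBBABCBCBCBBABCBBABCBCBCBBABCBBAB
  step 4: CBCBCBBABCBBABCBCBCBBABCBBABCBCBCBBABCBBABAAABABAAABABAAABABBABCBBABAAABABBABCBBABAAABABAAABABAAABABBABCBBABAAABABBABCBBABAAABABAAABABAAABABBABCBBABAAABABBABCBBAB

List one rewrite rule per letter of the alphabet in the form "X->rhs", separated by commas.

A->CB, B->BAB, C->AAA

  step 3 ⇒ step 4: AAABABAAABABAAABABCBCBCBBABCBBABCBCBCBBABCBBABCBCBCBBABCBBAB ⇒ CB·CB·CB·BAB·CB·BAB·CB·CB·CB·BAB·CB·BAB·CB·CB·CB·BAB·CB·BAB·AAA·BAB·AAA·BAB·AAA·BAB·BAB·CB·BAB·AAA·BAB·BAB·CB·BAB·AAA·BAB·AAA·BAB·AAA·BAB·BAB·CB·BAB·AAA·BAB·BAB·CB·BAB·AAA·BAB·AAA·BAB·AAA·BAB·BAB·CB·BAB·AAA·BAB·BAB·CB·BAB
    A ↦ CB
    B ↦ BAB
    C ↦ AAA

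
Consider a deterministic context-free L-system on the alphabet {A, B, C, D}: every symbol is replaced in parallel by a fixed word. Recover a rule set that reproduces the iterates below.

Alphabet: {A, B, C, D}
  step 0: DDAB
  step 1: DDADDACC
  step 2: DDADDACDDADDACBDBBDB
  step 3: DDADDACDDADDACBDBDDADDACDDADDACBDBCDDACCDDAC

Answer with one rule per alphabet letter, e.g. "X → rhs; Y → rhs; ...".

  step 2 ⇒ step 3: DDADDACDDADDACBDBBDB ⇒ DDA·DDA·C·DDA·DDA·C·BDB·DDA·DDA·C·DDA·DDA·C·BDB·C·DDA·C·C·DDA·C
    A ↦ C
    B ↦ C
    C ↦ BDB
    D ↦ DDA

A->C, B->C, C->BDB, D->DDA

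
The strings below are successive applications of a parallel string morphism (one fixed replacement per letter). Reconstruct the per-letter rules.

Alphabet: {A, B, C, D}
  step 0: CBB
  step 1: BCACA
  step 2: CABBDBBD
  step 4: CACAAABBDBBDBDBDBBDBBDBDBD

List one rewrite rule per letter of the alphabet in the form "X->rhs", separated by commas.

  step 1 ⇒ step 2: BCACA ⇒ CA·B·BD·B·BD
    A ↦ BD
    B ↦ CA
    C ↦ B
    D ↦ AA  (constrained at step 2)

A->BD, B->CA, C->B, D->AA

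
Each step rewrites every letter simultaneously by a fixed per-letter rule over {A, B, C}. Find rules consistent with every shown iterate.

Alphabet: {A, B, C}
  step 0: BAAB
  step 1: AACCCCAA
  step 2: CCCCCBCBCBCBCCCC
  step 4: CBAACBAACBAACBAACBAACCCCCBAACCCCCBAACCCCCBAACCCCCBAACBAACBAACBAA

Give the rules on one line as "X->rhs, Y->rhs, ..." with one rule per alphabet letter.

A->CC, B->AA, C->CB

  step 1 ⇒ step 2: AACCCCAA ⇒ CC·CC·CB·CB·CB·CB·CC·CC
    A ↦ CC
    C ↦ CB
  step 0 ⇒ step 1: BAAB ⇒ AA·CC·CC·AA
    B ↦ AA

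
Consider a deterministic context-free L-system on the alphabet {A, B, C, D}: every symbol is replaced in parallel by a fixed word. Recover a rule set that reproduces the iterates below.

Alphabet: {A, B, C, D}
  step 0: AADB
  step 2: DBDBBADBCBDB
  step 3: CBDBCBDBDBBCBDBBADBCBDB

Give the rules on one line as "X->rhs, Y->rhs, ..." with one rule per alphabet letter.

A->B, B->DB, C->BA, D->CB

  step 2 ⇒ step 3: DBDBBADBCBDB ⇒ CB·DB·CB·DB·DB·B·CB·DB·BA·DB·CB·DB
    A ↦ B
    B ↦ DB
    C ↦ BA
    D ↦ CB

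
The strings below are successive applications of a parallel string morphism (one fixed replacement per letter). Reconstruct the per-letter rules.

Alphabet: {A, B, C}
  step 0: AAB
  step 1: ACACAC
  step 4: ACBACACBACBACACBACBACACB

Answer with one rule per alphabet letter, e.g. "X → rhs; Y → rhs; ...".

  step 0 ⇒ step 1: AAB ⇒ AC·AC·AC
    A ↦ AC
    B ↦ AC
    C ↦ B  (constrained at step 1)

A->AC, B->AC, C->B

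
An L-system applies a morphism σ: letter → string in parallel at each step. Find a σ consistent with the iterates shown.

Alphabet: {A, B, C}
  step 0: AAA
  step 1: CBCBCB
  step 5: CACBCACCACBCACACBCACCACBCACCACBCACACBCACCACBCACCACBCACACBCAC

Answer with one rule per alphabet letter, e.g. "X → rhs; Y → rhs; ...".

A->CB, B->C, C->CA

  step 0 ⇒ step 1: AAA ⇒ CB·CB·CB
    A ↦ CB
    B ↦ C  (constrained at step 1)
    C ↦ CA  (constrained at step 1)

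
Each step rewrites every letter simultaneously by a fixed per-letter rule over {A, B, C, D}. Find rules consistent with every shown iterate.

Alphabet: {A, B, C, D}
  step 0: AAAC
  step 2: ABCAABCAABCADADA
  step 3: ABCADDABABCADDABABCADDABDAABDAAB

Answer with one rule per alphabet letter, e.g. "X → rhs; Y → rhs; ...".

A->AB, B->CA, C->DD, D->DA

  step 2 ⇒ step 3: ABCAABCAABCADADA ⇒ AB·CA·DD·AB·AB·CA·DD·AB·AB·CA·DD·AB·DA·AB·DA·AB
    A ↦ AB
    B ↦ CA
    C ↦ DD
    D ↦ DA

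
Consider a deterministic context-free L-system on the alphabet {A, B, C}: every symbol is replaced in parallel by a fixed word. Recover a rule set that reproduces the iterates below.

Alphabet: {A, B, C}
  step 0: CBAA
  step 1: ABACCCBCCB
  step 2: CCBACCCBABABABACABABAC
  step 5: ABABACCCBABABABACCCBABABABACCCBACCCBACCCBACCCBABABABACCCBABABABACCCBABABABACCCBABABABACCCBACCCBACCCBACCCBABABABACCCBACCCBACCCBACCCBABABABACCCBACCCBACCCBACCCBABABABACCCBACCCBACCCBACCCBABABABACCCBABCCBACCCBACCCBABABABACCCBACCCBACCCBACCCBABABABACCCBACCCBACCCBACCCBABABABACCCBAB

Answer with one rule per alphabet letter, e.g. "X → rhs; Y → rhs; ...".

A->CCB, B->AC, C->AB

  step 1 ⇒ step 2: ABACCCBCCB ⇒ CCB·AC·CCB·AB·AB·AB·AC·AB·AB·AC
    A ↦ CCB
    B ↦ AC
    C ↦ AB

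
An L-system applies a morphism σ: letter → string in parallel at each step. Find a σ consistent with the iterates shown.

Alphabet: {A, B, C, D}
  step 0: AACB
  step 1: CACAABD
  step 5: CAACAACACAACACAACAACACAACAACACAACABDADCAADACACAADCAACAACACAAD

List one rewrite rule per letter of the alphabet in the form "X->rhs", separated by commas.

A->CA, B->BD, C->A, D->AD

  step 0 ⇒ step 1: AACB ⇒ CA·CA·A·BD
    A ↦ CA
    B ↦ BD
    C ↦ A
    D ↦ AD  (constrained at step 1)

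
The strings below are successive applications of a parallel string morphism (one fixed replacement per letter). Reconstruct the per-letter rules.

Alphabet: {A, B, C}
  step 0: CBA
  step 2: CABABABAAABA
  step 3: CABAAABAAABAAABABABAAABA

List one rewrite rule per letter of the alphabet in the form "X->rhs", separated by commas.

A->BA, B->AA, C->CA

  step 2 ⇒ step 3: CABABABAAABA ⇒ CA·BA·AA·BA·AA·BA·AA·BA·BA·BA·AA·BA
    A ↦ BA
    B ↦ AA
    C ↦ CA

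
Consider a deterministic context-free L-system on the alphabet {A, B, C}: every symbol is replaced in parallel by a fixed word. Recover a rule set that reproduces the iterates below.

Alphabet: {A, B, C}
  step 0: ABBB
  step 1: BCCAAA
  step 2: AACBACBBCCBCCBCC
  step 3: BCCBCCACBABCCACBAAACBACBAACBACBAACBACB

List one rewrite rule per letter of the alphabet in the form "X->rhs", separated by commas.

A->BCC, B->A, C->ACB

  step 2 ⇒ step 3: AACBACBBCCBCCBCC ⇒ BCC·BCC·ACB·A·BCC·ACB·A·A·ACB·ACB·A·ACB·ACB·A·ACB·ACB
    A ↦ BCC
    B ↦ A
    C ↦ ACB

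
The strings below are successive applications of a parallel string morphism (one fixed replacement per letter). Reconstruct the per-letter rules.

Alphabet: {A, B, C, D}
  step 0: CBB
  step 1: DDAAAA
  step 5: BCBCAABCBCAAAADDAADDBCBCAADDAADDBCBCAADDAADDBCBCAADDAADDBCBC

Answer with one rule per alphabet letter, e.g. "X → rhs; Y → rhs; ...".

A->BC, B->AA, C->DD, D->A

  step 0 ⇒ step 1: CBB ⇒ DD·AA·AA
    B ↦ AA
    C ↦ DD
    A ↦ BC  (constrained at step 1)
    D ↦ A  (constrained at step 1)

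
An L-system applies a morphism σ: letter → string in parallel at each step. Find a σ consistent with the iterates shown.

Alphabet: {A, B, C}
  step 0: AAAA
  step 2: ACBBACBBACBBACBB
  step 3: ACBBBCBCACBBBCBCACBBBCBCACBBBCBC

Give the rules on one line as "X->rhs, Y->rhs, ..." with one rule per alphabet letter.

  step 2 ⇒ step 3: ACBBACBBACBBACBB ⇒ AC·BB·BC·BC·AC·BB·BC·BC·AC·BB·BC·BC·AC·BB·BC·BC
    A ↦ AC
    B ↦ BC
    C ↦ BB

A->AC, B->BC, C->BB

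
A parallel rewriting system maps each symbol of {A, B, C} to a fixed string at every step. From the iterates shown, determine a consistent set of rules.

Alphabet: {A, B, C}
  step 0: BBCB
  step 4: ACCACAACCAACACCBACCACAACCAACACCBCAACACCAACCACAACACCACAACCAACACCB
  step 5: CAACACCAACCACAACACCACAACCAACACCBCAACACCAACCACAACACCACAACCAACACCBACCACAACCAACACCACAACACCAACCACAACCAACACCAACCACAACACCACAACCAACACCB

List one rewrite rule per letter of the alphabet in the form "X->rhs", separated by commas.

A->CA, B->CB, C->AC

  step 4 ⇒ step 5: ACCACAACCAACACCBACCACAACCAACACCBCAACACCAACCACAACACCACAACCAACACCB ⇒ CA·AC·AC·CA·AC·CA·CA·AC·AC·CA·CA·AC·CA·AC·AC·CB·CA·AC·AC·CA·AC·CA·CA·AC·AC·CA·CA·AC·CA·AC·AC·CB·AC·CA·CA·AC·CA·AC·AC·CA·CA·AC·AC·CA·AC·CA·CA·AC·CA·AC·AC·CA·AC·CA·CA·AC·AC·CA·CA·AC·CA·AC·AC·CB
    A ↦ CA
    B ↦ CB
    C ↦ AC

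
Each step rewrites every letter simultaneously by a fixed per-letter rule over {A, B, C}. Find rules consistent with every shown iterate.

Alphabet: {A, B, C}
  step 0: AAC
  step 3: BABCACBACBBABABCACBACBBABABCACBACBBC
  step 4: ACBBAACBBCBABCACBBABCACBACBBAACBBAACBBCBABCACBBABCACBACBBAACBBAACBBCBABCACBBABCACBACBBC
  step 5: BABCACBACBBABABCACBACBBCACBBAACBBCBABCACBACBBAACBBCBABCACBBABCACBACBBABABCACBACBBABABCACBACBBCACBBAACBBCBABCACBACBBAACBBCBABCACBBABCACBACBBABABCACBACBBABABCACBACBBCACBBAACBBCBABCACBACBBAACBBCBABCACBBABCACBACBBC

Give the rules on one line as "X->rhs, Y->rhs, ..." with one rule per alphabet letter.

  step 4 ⇒ step 5: ACBBAACBBCBABCACBBABCACBACBBAACBBAACBBCBABCACBBABCACBACBBAACBBAACBBCBABCACBBABCACBACBBC ⇒ BA·BC·ACB·ACB·BA·BA·BC·ACB·ACB·BC·ACB·BA·ACB·BC·BA·BC·ACB·ACB·BA·ACB·BC·BA·BC·ACB·BA·BC·ACB·ACB·BA·BA·BC·ACB·ACB·BA·BA·BC·ACB·ACB·BC·ACB·BA·ACB·BC·BA·BC·ACB·ACB·BA·ACB·BC·BA·BC·ACB·BA·BC·ACB·ACB·BA·BA·BC·ACB·ACB·BA·BA·BC·ACB·ACB·BC·ACB·BA·ACB·BC·BA·BC·ACB·ACB·BA·ACB·BC·BA·BC·ACB·BA·BC·ACB·ACB·BC
    A ↦ BA
    B ↦ ACB
    C ↦ BC

A->BA, B->ACB, C->BC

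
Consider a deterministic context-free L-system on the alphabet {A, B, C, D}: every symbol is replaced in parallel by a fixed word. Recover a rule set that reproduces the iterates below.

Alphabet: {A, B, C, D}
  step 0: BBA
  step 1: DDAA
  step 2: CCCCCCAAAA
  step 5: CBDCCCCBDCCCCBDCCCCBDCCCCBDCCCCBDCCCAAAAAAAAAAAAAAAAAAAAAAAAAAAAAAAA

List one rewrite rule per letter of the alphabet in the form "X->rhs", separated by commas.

A->AA, B->D, C->CB, D->CCC

  step 1 ⇒ step 2: DDAA ⇒ CCC·CCC·AA·AA
    A ↦ AA
    D ↦ CCC
  step 0 ⇒ step 1: BBA ⇒ D·D·AA
    B ↦ D
    C ↦ CB  (constrained at step 2)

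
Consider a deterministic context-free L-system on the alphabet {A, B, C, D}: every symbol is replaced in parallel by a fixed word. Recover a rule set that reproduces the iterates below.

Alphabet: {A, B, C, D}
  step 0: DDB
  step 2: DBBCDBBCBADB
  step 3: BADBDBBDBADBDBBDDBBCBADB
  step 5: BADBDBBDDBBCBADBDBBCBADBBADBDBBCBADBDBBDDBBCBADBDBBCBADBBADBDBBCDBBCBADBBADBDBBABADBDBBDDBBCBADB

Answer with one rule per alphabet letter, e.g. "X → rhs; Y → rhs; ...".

  step 2 ⇒ step 3: DBBCDBBCBADB ⇒ BA·DB·DB·BD·BA·DB·DB·BD·DB·BC·BA·DB
    A ↦ BC
    B ↦ DB
    C ↦ BD
    D ↦ BA

A->BC, B->DB, C->BD, D->BA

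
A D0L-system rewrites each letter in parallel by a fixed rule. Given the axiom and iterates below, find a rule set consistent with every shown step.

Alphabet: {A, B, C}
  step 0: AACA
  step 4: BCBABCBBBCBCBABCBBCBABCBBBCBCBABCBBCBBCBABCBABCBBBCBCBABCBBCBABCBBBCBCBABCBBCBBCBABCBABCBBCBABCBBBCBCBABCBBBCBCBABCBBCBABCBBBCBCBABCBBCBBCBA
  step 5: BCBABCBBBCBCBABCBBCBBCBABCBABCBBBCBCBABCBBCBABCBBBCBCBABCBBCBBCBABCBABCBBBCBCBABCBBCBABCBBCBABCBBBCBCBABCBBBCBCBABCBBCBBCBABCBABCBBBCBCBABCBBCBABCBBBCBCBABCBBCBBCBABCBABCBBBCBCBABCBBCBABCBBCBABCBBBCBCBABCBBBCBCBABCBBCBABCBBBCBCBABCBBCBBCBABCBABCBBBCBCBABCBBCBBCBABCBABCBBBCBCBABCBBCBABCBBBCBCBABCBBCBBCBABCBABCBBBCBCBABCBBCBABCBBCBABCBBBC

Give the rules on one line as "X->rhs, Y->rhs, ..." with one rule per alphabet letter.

  step 4 ⇒ step 5: BCBABCBBBCBCBABCBBCBABCBBBCBCBABCBBCBBCBABCBABCBBBCBCBABCBBCBABCBBBCBCBABCBBCBBCBABCBABCBBCBABCBBBCBCBABCBBBCBCBABCBBCBABCBBBCBCBABCBBCBBCBA ⇒ BCB·A·BCB·BBC·BCB·A·BCB·BCB·BCB·A·BCB·A·BCB·BBC·BCB·A·BCB·BCB·A·BCB·BBC·BCB·A·BCB·BCB·BCB·A·BCB·A·BCB·BBC·BCB·A·BCB·BCB·A·BCB·BCB·A·BCB·BBC·BCB·A·BCB·BBC·BCB·A·BCB·BCB·BCB·A·BCB·A·BCB·BBC·BCB·A·BCB·BCB·A·BCB·BBC·BCB·A·BCB·BCB·BCB·A·BCB·A·BCB·BBC·BCB·A·BCB·BCB·A·BCB·BCB·A·BCB·BBC·BCB·A·BCB·BBC·BCB·A·BCB·BCB·A·BCB·BBC·BCB·A·BCB·BCB·BCB·A·BCB·A·BCB·BBC·BCB·A·BCB·BCB·BCB·A·BCB·A·BCB·BBC·BCB·A·BCB·BCB·A·BCB·BBC·BCB·A·BCB·BCB·BCB·A·BCB·A·BCB·BBC·BCB·A·BCB·BCB·A·BCB·BCB·A·BCB·BBC
    A ↦ BBC
    B ↦ BCB
    C ↦ A

A->BBC, B->BCB, C->A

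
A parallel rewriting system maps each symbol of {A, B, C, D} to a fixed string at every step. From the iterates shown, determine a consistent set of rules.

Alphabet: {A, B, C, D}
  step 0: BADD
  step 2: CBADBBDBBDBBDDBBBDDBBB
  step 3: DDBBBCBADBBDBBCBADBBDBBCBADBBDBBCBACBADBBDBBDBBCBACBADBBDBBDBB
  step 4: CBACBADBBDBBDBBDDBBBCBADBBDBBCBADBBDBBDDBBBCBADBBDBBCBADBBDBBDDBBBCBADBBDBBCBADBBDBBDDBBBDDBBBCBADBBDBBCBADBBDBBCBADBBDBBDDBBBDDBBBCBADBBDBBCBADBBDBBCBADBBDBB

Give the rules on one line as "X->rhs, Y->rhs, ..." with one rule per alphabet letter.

A->B, B->DBB, C->D, D->CBA

  step 3 ⇒ step 4: DDBBBCBADBBDBBCBADBBDBBCBADBBDBBCBACBADBBDBBDBBCBACBADBBDBBDBB ⇒ CBA·CBA·DBB·DBB·DBB·D·DBB·B·CBA·DBB·DBB·CBA·DBB·DBB·D·DBB·B·CBA·DBB·DBB·CBA·DBB·DBB·D·DBB·B·CBA·DBB·DBB·CBA·DBB·DBB·D·DBB·B·D·DBB·B·CBA·DBB·DBB·CBA·DBB·DBB·CBA·DBB·DBB·D·DBB·B·D·DBB·B·CBA·DBB·DBB·CBA·DBB·DBB·CBA·DBB·DBB
    A ↦ B
    B ↦ DBB
    C ↦ D
    D ↦ CBA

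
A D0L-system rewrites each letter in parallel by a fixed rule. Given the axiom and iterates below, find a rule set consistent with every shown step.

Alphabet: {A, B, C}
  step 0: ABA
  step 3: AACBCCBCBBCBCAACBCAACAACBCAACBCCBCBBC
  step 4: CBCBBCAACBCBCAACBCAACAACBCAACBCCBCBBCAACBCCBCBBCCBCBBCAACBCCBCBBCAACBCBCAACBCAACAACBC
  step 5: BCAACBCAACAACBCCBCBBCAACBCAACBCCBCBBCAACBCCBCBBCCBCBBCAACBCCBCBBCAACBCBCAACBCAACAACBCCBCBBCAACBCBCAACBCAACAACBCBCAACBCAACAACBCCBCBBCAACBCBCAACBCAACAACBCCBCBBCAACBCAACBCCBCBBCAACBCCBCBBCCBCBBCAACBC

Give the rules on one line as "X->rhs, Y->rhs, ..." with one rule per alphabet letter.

  step 4 ⇒ step 5: CBCBBCAACBCBCAACBCAACAACBCAACBCCBCBBCAACBCCBCBBCCBCBBCAACBCCBCBBCAACBCBCAACBCAACAACBC ⇒ BC·AAC·BC·AAC·AAC·BC·CB·CB·BC·AAC·BC·AAC·BC·CB·CB·BC·AAC·BC·CB·CB·BC·CB·CB·BC·AAC·BC·CB·CB·BC·AAC·BC·BC·AAC·BC·AAC·AAC·BC·CB·CB·BC·AAC·BC·BC·AAC·BC·AAC·AAC·BC·BC·AAC·BC·AAC·AAC·BC·CB·CB·BC·AAC·BC·BC·AAC·BC·AAC·AAC·BC·CB·CB·BC·AAC·BC·AAC·BC·CB·CB·BC·AAC·BC·CB·CB·BC·CB·CB·BC·AAC·BC
    A ↦ CB
    B ↦ AAC
    C ↦ BC

A->CB, B->AAC, C->BC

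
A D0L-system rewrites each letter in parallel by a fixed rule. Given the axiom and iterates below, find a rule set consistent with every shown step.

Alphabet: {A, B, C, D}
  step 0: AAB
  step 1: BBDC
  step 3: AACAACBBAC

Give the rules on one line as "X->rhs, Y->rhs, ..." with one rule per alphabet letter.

  step 0 ⇒ step 1: AAB ⇒ B·B·DC
    A ↦ B
    B ↦ DC
    C ↦ AC  (constrained at step 1)
    D ↦ A  (constrained at step 1)

A->B, B->DC, C->AC, D->A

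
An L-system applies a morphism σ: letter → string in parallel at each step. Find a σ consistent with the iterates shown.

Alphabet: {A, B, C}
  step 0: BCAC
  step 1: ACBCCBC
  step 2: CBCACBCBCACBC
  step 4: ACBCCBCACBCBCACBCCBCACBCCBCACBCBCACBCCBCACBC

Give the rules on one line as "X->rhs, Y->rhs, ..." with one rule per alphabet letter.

A->C, B->AC, C->BC

  step 1 ⇒ step 2: ACBCCBC ⇒ C·BC·AC·BC·BC·AC·BC
    A ↦ C
    B ↦ AC
    C ↦ BC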